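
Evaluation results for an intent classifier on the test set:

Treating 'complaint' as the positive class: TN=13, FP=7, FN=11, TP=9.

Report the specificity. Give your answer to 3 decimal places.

0.650

Specificity = TN/(TN+FP) = 13/(13+7) = 0.650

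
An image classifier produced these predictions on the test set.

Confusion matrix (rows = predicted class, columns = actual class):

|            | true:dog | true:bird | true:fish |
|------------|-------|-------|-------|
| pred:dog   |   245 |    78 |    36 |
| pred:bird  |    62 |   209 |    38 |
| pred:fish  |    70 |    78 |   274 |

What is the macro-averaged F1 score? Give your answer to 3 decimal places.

Per-class F1 score (2·TP/(2·TP+FP+FN)):
  dog: TP=245, FP=78+36=114, FN=62+70=132 → 490/736 = 0.6658
  bird: TP=209, FP=62+38=100, FN=78+78=156 → 418/674 = 0.6202
  fish: TP=274, FP=70+78=148, FN=36+38=74 → 548/770 = 0.7117
Macro-F1 score = mean = (0.6658 + 0.6202 + 0.7117) / 3 = 0.666

0.666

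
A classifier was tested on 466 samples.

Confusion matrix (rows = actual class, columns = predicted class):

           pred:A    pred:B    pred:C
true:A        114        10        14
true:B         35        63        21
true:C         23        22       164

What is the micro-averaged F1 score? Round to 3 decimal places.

Micro-averaging pools counts across classes: ΣTP=341, ΣFP=125, ΣFN=125.
Micro-F1 score = 2·TP/(2·TP+FP+FN) on pooled counts = 0.732 (equals overall accuracy in single-label multiclass).

0.732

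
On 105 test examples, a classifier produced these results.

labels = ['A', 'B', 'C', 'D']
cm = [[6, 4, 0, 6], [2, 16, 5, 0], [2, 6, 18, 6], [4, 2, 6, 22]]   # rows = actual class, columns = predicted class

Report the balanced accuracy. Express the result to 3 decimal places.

0.570

Balanced accuracy = mean of per-class recall.
  A: recall = 6/16 = 0.3750
  B: recall = 16/23 = 0.6957
  C: recall = 18/32 = 0.5625
  D: recall = 22/34 = 0.6471
Mean = (0.3750 + 0.6957 + 0.5625 + 0.6471) / 4 = 0.570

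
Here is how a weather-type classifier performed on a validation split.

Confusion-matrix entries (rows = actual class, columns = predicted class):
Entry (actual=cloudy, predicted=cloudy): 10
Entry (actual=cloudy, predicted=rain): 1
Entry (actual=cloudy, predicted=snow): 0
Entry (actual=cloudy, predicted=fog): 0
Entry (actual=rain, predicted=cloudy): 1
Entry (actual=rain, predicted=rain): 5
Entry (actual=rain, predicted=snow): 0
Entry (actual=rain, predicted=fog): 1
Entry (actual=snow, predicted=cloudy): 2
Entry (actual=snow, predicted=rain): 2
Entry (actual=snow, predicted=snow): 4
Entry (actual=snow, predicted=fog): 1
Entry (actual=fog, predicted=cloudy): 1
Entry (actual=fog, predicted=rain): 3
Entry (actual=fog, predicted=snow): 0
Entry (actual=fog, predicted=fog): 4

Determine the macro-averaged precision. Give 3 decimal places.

Per-class precision (TP/(TP+FP)):
  cloudy: TP=10, FP=1+2+1=4 → 10/14 = 0.7143
  rain: TP=5, FP=1+2+3=6 → 5/11 = 0.4545
  snow: TP=4, FP=0+0+0=0 → 4/4 = 1.0000
  fog: TP=4, FP=0+1+1=2 → 4/6 = 0.6667
Macro-precision = mean = (0.7143 + 0.4545 + 1.0000 + 0.6667) / 4 = 0.709

0.709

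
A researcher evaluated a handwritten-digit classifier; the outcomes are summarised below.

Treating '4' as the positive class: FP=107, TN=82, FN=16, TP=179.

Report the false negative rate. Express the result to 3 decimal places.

FNR = FN/(FN+TP) = 16/(16+179) = 0.082

0.082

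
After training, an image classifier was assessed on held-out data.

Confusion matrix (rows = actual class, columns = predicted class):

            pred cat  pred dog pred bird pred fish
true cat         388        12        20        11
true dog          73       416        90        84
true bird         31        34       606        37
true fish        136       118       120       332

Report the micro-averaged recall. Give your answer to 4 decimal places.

0.6946

Micro-averaging pools counts across classes: ΣTP=1742, ΣFP=766, ΣFN=766.
Micro-recall = TP/(TP+FN) on pooled counts = 0.6946 (equals overall accuracy in single-label multiclass).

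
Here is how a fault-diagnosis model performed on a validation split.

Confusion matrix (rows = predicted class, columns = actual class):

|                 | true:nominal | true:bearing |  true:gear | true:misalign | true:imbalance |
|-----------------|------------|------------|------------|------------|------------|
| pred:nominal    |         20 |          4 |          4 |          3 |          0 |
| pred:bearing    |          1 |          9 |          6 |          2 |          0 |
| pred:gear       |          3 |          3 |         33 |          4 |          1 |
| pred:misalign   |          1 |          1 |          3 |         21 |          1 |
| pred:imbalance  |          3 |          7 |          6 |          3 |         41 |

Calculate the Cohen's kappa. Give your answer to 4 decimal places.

Observed agreement pₒ = trace/N = 124/180 = 0.68889
Expected agreement pₑ = Σ (rowᵢ·colᵢ)/N² = (28·31 + 24·18 + 52·44 + 33·27 + 43·60)/180² = 0.21787
κ = (pₒ − pₑ)/(1 − pₑ) = (0.68889 − 0.21787)/(1 − 0.21787) = 0.6022

0.6022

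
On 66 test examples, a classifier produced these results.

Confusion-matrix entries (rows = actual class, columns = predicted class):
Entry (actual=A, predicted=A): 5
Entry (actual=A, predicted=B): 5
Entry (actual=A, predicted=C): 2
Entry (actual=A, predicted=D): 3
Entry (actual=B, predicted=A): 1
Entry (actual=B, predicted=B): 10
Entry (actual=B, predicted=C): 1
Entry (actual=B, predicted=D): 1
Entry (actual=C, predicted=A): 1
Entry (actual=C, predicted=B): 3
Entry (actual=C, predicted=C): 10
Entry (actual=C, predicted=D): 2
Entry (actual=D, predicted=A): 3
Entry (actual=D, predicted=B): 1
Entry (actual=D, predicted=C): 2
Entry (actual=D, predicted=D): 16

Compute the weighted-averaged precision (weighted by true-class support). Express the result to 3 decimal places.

Per-class precision (TP/(TP+FP)):
  A: TP=5, FP=1+1+3=5 → 5/10 = 0.5000
  B: TP=10, FP=5+3+1=9 → 10/19 = 0.5263
  C: TP=10, FP=2+1+2=5 → 10/15 = 0.6667
  D: TP=16, FP=3+1+2=6 → 16/22 = 0.7273
Weighted-precision = Σ (supportᵢ/N)·precisionᵢ with N=66: (15/66)·0.5000 + (13/66)·0.5263 + (16/66)·0.6667 + (22/66)·0.7273 = 0.621

0.621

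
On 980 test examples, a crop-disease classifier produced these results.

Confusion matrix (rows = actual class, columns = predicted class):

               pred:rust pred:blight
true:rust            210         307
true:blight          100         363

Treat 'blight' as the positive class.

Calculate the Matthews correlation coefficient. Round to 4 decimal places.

MCC = (TP·TN − FP·FN) / √((TP+FP)(TP+FN)(TN+FP)(TN+FN))
Numerator = 363·210 − 307·100 = 45530
Denominator = √(670·463·517·310) = √49717356700 = 222973.8924
MCC = 45530 / 222973.8924 = 0.2042

0.2042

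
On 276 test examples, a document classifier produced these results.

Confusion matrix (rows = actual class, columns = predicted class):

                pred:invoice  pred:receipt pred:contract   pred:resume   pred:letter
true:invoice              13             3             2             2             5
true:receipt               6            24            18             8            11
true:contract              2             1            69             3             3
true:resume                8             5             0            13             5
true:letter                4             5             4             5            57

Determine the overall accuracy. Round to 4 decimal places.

0.6377

Accuracy = trace / total = (13+24+69+13+57=176) / 276 = 176/276 = 0.6377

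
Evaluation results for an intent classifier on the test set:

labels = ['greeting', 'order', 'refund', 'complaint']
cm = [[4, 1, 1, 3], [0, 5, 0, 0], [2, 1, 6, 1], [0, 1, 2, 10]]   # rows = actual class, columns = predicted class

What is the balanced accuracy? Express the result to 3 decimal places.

Balanced accuracy = mean of per-class recall.
  greeting: recall = 4/9 = 0.4444
  order: recall = 5/5 = 1.0000
  refund: recall = 6/10 = 0.6000
  complaint: recall = 10/13 = 0.7692
Mean = (0.4444 + 1.0000 + 0.6000 + 0.7692) / 4 = 0.703

0.703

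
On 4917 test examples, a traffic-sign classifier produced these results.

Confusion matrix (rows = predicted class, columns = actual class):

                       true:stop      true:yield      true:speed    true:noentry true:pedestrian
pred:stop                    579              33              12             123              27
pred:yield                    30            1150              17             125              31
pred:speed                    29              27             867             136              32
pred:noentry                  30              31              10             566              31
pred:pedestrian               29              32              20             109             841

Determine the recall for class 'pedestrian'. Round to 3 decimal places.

0.874

Treat 'pedestrian' as positive and all other classes as negative.
recall = TP/(TP+FN).
pedestrian: TP=841, FN=27+31+32+31=121 → 841/962 = 0.8742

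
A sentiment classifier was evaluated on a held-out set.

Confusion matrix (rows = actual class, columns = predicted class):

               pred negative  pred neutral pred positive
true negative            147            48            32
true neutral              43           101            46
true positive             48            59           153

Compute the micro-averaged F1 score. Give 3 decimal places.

Micro-averaging pools counts across classes: ΣTP=401, ΣFP=276, ΣFN=276.
Micro-F1 score = 2·TP/(2·TP+FP+FN) on pooled counts = 0.592 (equals overall accuracy in single-label multiclass).

0.592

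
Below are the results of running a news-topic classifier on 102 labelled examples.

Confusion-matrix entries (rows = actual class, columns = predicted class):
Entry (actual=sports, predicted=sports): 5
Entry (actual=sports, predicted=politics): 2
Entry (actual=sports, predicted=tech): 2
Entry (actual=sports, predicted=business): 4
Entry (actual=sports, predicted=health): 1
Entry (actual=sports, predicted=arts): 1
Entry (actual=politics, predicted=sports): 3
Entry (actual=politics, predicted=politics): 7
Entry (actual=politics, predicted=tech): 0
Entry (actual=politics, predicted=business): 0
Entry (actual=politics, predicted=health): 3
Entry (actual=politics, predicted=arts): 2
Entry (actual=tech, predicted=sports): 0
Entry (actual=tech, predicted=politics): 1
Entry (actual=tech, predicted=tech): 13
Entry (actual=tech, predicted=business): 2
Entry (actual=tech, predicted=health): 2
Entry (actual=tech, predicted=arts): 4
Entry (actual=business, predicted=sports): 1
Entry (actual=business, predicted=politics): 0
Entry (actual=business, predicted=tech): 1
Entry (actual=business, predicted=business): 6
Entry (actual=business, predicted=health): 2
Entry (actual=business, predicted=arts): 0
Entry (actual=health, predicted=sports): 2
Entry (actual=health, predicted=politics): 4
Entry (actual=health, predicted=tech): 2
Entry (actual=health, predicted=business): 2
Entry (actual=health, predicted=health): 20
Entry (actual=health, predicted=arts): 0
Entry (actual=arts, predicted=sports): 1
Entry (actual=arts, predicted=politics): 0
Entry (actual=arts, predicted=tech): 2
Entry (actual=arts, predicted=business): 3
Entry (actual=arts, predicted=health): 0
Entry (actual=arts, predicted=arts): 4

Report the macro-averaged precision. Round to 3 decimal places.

0.500

Per-class precision (TP/(TP+FP)):
  sports: TP=5, FP=3+0+1+2+1=7 → 5/12 = 0.4167
  politics: TP=7, FP=2+1+0+4+0=7 → 7/14 = 0.5000
  tech: TP=13, FP=2+0+1+2+2=7 → 13/20 = 0.6500
  business: TP=6, FP=4+0+2+2+3=11 → 6/17 = 0.3529
  health: TP=20, FP=1+3+2+2+0=8 → 20/28 = 0.7143
  arts: TP=4, FP=1+2+4+0+0=7 → 4/11 = 0.3636
Macro-precision = mean = (0.4167 + 0.5000 + 0.6500 + 0.3529 + 0.7143 + 0.3636) / 6 = 0.500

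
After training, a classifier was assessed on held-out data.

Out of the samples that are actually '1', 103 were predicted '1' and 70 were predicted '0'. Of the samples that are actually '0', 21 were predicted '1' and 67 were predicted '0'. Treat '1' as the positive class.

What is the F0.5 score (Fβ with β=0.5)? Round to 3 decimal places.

0.770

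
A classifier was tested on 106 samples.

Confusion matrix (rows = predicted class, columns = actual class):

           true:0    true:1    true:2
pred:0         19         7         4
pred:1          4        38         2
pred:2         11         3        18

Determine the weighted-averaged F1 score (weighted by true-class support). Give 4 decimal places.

0.7101

Per-class F1 score (2·TP/(2·TP+FP+FN)):
  0: TP=19, FP=7+4=11, FN=4+11=15 → 38/64 = 0.59375
  1: TP=38, FP=4+2=6, FN=7+3=10 → 76/92 = 0.82609
  2: TP=18, FP=11+3=14, FN=4+2=6 → 36/56 = 0.64286
Weighted-F1 score = Σ (supportᵢ/N)·F1 scoreᵢ with N=106: (34/106)·0.59375 + (48/106)·0.82609 + (24/106)·0.64286 = 0.7101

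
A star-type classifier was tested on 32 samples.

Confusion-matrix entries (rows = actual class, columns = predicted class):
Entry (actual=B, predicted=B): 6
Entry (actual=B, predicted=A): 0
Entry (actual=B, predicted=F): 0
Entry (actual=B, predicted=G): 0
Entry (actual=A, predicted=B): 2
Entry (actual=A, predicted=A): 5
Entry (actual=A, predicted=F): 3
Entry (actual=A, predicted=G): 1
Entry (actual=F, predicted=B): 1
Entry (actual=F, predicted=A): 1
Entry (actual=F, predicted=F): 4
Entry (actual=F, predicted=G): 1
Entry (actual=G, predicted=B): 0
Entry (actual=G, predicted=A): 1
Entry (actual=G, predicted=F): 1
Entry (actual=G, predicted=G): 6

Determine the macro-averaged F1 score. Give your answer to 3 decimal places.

Per-class F1 score (2·TP/(2·TP+FP+FN)):
  B: TP=6, FP=2+1+0=3, FN=0+0+0=0 → 12/15 = 0.8000
  A: TP=5, FP=0+1+1=2, FN=2+3+1=6 → 10/18 = 0.5556
  F: TP=4, FP=0+3+1=4, FN=1+1+1=3 → 8/15 = 0.5333
  G: TP=6, FP=0+1+1=2, FN=0+1+1=2 → 12/16 = 0.7500
Macro-F1 score = mean = (0.8000 + 0.5556 + 0.5333 + 0.7500) / 4 = 0.660

0.660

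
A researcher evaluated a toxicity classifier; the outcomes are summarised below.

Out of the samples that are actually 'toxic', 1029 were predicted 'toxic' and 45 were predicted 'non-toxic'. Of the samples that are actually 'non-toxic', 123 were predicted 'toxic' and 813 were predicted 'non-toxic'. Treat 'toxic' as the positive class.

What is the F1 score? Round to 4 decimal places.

0.9245

Precision = TP/(TP+FP) = 1029/1152 = 0.8932
Recall = TP/(TP+FN) = 1029/1074 = 0.9581
F1 = 2·TP/(2·TP+FP+FN) = 2058/2226 = 0.9245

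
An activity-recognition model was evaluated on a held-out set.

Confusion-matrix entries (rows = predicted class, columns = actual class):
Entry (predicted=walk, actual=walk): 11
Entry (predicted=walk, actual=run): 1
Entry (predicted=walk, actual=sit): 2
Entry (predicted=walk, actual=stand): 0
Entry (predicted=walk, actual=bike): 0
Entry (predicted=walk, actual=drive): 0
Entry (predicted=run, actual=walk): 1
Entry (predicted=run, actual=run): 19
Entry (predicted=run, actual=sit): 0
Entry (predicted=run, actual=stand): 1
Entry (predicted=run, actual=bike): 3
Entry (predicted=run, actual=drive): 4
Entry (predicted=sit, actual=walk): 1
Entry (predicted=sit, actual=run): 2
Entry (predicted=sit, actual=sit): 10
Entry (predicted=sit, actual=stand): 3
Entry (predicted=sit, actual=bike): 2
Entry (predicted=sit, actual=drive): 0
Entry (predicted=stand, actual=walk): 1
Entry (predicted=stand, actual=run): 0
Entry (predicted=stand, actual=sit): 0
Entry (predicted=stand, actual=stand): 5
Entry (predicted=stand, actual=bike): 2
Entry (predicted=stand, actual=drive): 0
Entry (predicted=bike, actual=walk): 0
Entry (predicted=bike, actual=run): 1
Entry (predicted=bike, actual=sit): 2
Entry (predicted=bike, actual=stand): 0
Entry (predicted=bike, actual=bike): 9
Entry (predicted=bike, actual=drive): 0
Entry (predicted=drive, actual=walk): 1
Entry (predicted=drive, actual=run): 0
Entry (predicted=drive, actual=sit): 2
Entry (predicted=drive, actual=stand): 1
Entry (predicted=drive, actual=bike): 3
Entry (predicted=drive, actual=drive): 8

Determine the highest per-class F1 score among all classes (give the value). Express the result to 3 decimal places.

0.759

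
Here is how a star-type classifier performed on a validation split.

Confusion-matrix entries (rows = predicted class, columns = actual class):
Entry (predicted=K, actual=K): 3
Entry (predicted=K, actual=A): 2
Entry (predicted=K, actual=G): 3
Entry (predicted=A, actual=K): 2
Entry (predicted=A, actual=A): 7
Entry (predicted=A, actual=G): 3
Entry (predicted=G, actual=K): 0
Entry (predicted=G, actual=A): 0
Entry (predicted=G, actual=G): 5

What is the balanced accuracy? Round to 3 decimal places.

Balanced accuracy = mean of per-class recall.
  K: recall = 3/5 = 0.6000
  A: recall = 7/9 = 0.7778
  G: recall = 5/11 = 0.4545
Mean = (0.6000 + 0.7778 + 0.4545) / 3 = 0.611

0.611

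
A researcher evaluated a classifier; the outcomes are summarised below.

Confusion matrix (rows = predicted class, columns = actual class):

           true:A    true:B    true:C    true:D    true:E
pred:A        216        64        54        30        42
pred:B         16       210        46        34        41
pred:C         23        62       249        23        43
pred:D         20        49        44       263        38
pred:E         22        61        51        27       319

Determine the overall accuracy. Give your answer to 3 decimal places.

0.614

Accuracy = trace / total = (216+210+249+263+319=1257) / 2047 = 1257/2047 = 0.614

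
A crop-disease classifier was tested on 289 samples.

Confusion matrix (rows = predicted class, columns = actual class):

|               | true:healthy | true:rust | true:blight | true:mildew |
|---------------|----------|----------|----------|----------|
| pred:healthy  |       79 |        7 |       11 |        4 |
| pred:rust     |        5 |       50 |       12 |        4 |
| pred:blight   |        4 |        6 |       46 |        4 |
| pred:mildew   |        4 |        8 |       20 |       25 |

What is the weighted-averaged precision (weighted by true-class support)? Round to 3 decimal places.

Per-class precision (TP/(TP+FP)):
  healthy: TP=79, FP=7+11+4=22 → 79/101 = 0.7822
  rust: TP=50, FP=5+12+4=21 → 50/71 = 0.7042
  blight: TP=46, FP=4+6+4=14 → 46/60 = 0.7667
  mildew: TP=25, FP=4+8+20=32 → 25/57 = 0.4386
Weighted-precision = Σ (supportᵢ/N)·precisionᵢ with N=289: (92/289)·0.7822 + (71/289)·0.7042 + (89/289)·0.7667 + (37/289)·0.4386 = 0.714

0.714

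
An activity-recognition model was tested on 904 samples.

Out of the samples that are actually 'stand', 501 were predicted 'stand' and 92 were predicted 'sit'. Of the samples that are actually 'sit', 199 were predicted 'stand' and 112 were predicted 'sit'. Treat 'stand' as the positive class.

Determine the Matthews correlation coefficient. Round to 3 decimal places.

MCC = (TP·TN − FP·FN) / √((TP+FP)(TP+FN)(TN+FP)(TN+FN))
Numerator = 501·112 − 199·92 = 37804
Denominator = √(700·593·311·204) = √26335604400 = 162282.4833
MCC = 37804 / 162282.4833 = 0.233

0.233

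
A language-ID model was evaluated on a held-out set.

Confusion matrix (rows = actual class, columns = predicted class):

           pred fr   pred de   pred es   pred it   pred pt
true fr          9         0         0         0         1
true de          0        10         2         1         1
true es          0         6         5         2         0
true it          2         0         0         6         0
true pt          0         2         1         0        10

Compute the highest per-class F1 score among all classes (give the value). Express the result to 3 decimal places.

0.857

Per-class F1 score (2·TP/(2·TP+FP+FN)):
  fr: TP=9, FP=0+0+2+0=2, FN=0+0+0+1=1 → 18/21 = 0.8571
  de: TP=10, FP=0+6+0+2=8, FN=0+2+1+1=4 → 20/32 = 0.6250
  es: TP=5, FP=0+2+0+1=3, FN=0+6+2+0=8 → 10/21 = 0.4762
  it: TP=6, FP=0+1+2+0=3, FN=2+0+0+0=2 → 12/17 = 0.7059
  pt: TP=10, FP=1+1+0+0=2, FN=0+2+1+0=3 → 20/25 = 0.8000
Highest is class 'fr' with F1 score = 0.857.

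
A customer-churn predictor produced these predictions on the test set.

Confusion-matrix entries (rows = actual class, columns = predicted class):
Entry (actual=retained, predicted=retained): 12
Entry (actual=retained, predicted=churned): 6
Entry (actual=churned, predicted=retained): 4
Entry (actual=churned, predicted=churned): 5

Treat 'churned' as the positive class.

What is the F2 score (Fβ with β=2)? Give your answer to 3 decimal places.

Fβ = (1+β²)·TP / ((1+β²)·TP + β²·FN + FP), with β²=4
= 5·5 / (5·5 + 4·4 + 6) = 0.532

0.532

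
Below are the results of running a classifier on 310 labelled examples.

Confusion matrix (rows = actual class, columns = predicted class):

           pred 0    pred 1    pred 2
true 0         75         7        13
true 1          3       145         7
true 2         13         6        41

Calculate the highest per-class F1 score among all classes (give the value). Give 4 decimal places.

Per-class F1 score (2·TP/(2·TP+FP+FN)):
  0: TP=75, FP=3+13=16, FN=7+13=20 → 150/186 = 0.80645
  1: TP=145, FP=7+6=13, FN=3+7=10 → 290/313 = 0.92652
  2: TP=41, FP=13+7=20, FN=13+6=19 → 82/121 = 0.67769
Highest is class '1' with F1 score = 0.9265.

0.9265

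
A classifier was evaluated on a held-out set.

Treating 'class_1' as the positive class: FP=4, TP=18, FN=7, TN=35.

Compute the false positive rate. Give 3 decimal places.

0.103

FPR = FP/(FP+TN) = 4/(4+35) = 0.103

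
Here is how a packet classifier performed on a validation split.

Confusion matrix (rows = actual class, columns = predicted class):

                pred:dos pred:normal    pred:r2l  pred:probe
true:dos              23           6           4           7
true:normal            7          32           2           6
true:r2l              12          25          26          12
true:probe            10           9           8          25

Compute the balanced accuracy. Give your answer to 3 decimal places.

0.521

Balanced accuracy = mean of per-class recall.
  dos: recall = 23/40 = 0.5750
  normal: recall = 32/47 = 0.6809
  r2l: recall = 26/75 = 0.3467
  probe: recall = 25/52 = 0.4808
Mean = (0.5750 + 0.6809 + 0.3467 + 0.4808) / 4 = 0.521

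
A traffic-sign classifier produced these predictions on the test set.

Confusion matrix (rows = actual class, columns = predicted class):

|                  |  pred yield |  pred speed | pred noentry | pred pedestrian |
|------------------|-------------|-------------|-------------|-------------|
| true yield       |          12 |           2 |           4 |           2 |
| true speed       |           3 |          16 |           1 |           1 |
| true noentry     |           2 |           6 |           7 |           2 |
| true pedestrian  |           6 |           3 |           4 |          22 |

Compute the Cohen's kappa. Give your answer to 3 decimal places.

Observed agreement pₒ = trace/N = 57/93 = 0.6129
Expected agreement pₑ = Σ (rowᵢ·colᵢ)/N² = (20·23 + 21·27 + 17·16 + 35·27)/93² = 0.2595
κ = (pₒ − pₑ)/(1 − pₑ) = (0.6129 − 0.2595)/(1 − 0.2595) = 0.477

0.477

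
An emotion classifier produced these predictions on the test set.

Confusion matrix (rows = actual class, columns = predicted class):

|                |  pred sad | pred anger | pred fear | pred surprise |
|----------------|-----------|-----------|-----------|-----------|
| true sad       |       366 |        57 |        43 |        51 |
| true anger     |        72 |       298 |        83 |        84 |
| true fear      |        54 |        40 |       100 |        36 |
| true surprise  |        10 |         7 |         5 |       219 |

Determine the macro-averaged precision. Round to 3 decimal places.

0.616

Per-class precision (TP/(TP+FP)):
  sad: TP=366, FP=72+54+10=136 → 366/502 = 0.7291
  anger: TP=298, FP=57+40+7=104 → 298/402 = 0.7413
  fear: TP=100, FP=43+83+5=131 → 100/231 = 0.4329
  surprise: TP=219, FP=51+84+36=171 → 219/390 = 0.5615
Macro-precision = mean = (0.7291 + 0.7413 + 0.4329 + 0.5615) / 4 = 0.616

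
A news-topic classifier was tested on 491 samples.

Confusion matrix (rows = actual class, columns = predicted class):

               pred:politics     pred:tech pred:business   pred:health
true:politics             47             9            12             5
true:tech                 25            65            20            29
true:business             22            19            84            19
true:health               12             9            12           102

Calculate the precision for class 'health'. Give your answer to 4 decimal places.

0.6581

Take TP from the diagonal, FP from the rest of the 'health' prediction marginal, FN from the rest of the 'health' actual marginal.
precision = TP/(TP+FP).
health: TP=102, FP=5+29+19=53 → 102/155 = 0.65806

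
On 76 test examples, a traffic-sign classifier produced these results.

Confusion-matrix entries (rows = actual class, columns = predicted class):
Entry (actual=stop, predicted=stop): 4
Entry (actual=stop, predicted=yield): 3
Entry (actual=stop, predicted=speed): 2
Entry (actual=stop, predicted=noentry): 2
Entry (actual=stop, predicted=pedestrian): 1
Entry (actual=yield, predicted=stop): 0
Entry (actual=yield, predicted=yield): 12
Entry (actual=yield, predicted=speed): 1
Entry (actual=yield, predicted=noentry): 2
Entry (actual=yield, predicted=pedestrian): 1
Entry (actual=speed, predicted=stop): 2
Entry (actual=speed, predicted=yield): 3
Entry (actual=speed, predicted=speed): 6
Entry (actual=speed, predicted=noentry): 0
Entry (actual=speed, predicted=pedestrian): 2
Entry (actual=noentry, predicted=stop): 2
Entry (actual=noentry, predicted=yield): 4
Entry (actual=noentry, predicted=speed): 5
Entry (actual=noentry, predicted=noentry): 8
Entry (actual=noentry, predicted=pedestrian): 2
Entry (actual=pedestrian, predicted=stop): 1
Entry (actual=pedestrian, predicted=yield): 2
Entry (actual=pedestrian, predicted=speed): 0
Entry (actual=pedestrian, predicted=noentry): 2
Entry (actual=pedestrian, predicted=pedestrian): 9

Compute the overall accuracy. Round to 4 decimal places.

0.5132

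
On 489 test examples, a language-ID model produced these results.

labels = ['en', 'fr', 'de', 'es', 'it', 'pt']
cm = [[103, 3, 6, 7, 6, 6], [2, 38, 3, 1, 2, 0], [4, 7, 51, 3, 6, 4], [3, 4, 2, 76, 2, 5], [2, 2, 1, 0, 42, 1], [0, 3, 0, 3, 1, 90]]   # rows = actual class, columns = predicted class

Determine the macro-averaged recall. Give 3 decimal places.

0.820

Per-class recall (TP/(TP+FN)):
  en: TP=103, FN=3+6+7+6+6=28 → 103/131 = 0.7863
  fr: TP=38, FN=2+3+1+2+0=8 → 38/46 = 0.8261
  de: TP=51, FN=4+7+3+6+4=24 → 51/75 = 0.6800
  es: TP=76, FN=3+4+2+2+5=16 → 76/92 = 0.8261
  it: TP=42, FN=2+2+1+0+1=6 → 42/48 = 0.8750
  pt: TP=90, FN=0+3+0+3+1=7 → 90/97 = 0.9278
Macro-recall = mean = (0.7863 + 0.8261 + 0.6800 + 0.8261 + 0.8750 + 0.9278) / 6 = 0.820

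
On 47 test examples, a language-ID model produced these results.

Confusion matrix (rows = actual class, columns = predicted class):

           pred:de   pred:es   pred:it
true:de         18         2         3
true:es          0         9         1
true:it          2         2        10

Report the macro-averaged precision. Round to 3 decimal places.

0.769

Per-class precision (TP/(TP+FP)):
  de: TP=18, FP=0+2=2 → 18/20 = 0.9000
  es: TP=9, FP=2+2=4 → 9/13 = 0.6923
  it: TP=10, FP=3+1=4 → 10/14 = 0.7143
Macro-precision = mean = (0.9000 + 0.6923 + 0.7143) / 3 = 0.769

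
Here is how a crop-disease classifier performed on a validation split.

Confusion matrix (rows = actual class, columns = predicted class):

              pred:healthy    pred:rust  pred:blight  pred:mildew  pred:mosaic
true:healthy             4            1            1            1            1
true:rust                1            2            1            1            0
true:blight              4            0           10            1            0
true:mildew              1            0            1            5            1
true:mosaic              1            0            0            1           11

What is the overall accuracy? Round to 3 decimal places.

0.653

Accuracy = trace / total = (4+2+10+5+11=32) / 49 = 32/49 = 0.653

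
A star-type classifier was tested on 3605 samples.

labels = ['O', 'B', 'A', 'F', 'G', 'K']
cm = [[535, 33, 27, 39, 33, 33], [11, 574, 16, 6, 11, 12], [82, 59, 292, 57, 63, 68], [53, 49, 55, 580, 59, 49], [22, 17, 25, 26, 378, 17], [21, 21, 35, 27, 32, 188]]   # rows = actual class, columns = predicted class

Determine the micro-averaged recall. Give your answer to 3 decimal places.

Micro-averaging pools counts across classes: ΣTP=2547, ΣFP=1058, ΣFN=1058.
Micro-recall = TP/(TP+FN) on pooled counts = 0.707 (equals overall accuracy in single-label multiclass).

0.707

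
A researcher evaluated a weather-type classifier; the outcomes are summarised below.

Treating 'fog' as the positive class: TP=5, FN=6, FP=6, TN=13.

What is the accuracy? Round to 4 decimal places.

Accuracy = (TP+TN)/N = (5+13)/30 = 0.6000

0.6000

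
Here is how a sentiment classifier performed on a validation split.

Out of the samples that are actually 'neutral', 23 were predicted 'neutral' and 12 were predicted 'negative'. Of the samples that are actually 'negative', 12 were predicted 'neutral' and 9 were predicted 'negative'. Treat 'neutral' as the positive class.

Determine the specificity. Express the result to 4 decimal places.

Specificity = TN/(TN+FP) = 9/(9+12) = 0.4286

0.4286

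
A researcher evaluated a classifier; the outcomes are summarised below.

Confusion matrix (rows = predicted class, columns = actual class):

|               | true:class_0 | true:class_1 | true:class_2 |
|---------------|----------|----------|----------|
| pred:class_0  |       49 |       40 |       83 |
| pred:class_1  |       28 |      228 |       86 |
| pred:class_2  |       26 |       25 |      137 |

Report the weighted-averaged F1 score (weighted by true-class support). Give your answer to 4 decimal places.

Per-class F1 score (2·TP/(2·TP+FP+FN)):
  class_0: TP=49, FP=40+83=123, FN=28+26=54 → 98/275 = 0.35636
  class_1: TP=228, FP=28+86=114, FN=40+25=65 → 456/635 = 0.71811
  class_2: TP=137, FP=26+25=51, FN=83+86=169 → 274/494 = 0.55466
Weighted-F1 score = Σ (supportᵢ/N)·F1 scoreᵢ with N=702: (103/702)·0.35636 + (293/702)·0.71811 + (306/702)·0.55466 = 0.5938

0.5938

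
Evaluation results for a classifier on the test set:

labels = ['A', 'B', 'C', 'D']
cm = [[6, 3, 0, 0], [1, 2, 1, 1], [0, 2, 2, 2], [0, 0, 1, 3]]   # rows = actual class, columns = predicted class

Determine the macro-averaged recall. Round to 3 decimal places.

0.538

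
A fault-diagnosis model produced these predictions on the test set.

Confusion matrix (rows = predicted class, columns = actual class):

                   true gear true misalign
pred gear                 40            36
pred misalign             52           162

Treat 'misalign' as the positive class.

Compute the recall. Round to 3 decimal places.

0.818

Recall = TP/(TP+FN) = 162/(162+36) = 162/198 = 0.818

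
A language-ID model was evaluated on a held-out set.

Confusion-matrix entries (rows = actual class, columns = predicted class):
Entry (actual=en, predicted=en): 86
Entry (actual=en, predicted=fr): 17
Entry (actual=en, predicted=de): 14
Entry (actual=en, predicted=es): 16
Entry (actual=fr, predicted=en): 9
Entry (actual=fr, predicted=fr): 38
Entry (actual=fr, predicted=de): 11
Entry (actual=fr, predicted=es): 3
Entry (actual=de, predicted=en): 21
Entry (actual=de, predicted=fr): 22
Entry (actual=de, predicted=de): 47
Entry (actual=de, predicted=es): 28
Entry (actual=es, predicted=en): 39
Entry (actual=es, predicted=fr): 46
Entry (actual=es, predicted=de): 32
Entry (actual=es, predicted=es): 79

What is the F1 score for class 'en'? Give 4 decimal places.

Take TP from the diagonal, FP from the rest of the 'en' prediction marginal, FN from the rest of the 'en' actual marginal.
F1 score = 2·TP/(2·TP+FP+FN).
en: TP=86, FP=9+21+39=69, FN=17+14+16=47 → 172/288 = 0.59722

0.5972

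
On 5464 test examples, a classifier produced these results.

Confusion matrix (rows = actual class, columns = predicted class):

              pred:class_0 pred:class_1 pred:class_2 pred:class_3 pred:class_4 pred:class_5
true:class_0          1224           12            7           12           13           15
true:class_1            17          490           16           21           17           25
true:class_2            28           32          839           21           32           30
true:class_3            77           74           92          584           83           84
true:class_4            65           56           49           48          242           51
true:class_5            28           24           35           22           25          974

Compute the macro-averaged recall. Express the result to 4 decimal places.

Per-class recall (TP/(TP+FN)):
  class_0: TP=1224, FN=12+7+12+13+15=59 → 1224/1283 = 0.95401
  class_1: TP=490, FN=17+16+21+17+25=96 → 490/586 = 0.83618
  class_2: TP=839, FN=28+32+21+32+30=143 → 839/982 = 0.85438
  class_3: TP=584, FN=77+74+92+83+84=410 → 584/994 = 0.58753
  class_4: TP=242, FN=65+56+49+48+51=269 → 242/511 = 0.47358
  class_5: TP=974, FN=28+24+35+22+25=134 → 974/1108 = 0.87906
Macro-recall = mean = (0.95401 + 0.83618 + 0.85438 + 0.58753 + 0.47358 + 0.87906) / 6 = 0.7641

0.7641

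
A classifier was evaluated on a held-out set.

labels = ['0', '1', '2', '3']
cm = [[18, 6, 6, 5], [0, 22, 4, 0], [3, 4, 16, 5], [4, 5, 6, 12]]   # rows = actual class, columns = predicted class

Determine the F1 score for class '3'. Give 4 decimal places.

0.4898

One-vs-rest for '3': TP = diagonal; FP = other classes predicted '3'; FN = '3' predicted as other.
F1 score = 2·TP/(2·TP+FP+FN).
3: TP=12, FP=5+0+5=10, FN=4+5+6=15 → 24/49 = 0.48980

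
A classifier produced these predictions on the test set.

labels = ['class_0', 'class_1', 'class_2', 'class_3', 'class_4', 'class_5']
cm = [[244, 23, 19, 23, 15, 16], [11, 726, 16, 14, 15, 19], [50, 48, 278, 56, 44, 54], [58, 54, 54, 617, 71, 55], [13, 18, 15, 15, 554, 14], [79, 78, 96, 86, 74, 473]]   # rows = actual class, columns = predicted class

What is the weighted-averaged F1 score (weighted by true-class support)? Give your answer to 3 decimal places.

0.700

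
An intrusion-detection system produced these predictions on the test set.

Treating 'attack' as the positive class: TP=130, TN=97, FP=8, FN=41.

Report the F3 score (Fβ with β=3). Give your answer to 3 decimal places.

Fβ = (1+β²)·TP / ((1+β²)·TP + β²·FN + FP), with β²=9
= 10·130 / (10·130 + 9·41 + 8) = 0.775

0.775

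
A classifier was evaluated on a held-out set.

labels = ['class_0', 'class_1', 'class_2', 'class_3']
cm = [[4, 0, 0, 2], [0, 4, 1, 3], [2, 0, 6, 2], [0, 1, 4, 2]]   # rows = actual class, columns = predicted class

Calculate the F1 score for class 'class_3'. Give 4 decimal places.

F1 score = 2·TP/(2·TP+FP+FN).
class_3: TP=2, FP=2+3+2=7, FN=0+1+4=5 → 4/16 = 0.25000

0.2500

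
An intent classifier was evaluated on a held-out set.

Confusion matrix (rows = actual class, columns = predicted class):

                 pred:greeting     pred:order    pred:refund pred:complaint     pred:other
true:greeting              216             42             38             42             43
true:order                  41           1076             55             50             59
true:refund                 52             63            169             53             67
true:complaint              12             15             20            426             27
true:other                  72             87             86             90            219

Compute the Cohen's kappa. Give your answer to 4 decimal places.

0.5625

Observed agreement pₒ = trace/N = 2106/3120 = 0.67500
Expected agreement pₑ = Σ (rowᵢ·colᵢ)/N² = (381·393 + 1281·1283 + 404·368 + 500·661 + 554·415)/3120² = 0.25706
κ = (pₒ − pₑ)/(1 − pₑ) = (0.67500 − 0.25706)/(1 − 0.25706) = 0.5625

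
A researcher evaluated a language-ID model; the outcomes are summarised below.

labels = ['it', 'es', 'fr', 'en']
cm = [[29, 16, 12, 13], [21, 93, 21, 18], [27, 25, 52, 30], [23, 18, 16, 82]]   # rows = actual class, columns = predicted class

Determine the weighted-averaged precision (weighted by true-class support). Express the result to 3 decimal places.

0.529

Per-class precision (TP/(TP+FP)):
  it: TP=29, FP=21+27+23=71 → 29/100 = 0.2900
  es: TP=93, FP=16+25+18=59 → 93/152 = 0.6118
  fr: TP=52, FP=12+21+16=49 → 52/101 = 0.5149
  en: TP=82, FP=13+18+30=61 → 82/143 = 0.5734
Weighted-precision = Σ (supportᵢ/N)·precisionᵢ with N=496: (70/496)·0.2900 + (153/496)·0.6118 + (134/496)·0.5149 + (139/496)·0.5734 = 0.529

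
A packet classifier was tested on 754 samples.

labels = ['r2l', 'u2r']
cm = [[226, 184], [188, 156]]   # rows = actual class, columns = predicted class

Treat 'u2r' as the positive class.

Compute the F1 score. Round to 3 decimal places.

0.456

Precision = TP/(TP+FP) = 156/340 = 0.4588
Recall = TP/(TP+FN) = 156/344 = 0.4535
F1 = 2·TP/(2·TP+FP+FN) = 312/684 = 0.456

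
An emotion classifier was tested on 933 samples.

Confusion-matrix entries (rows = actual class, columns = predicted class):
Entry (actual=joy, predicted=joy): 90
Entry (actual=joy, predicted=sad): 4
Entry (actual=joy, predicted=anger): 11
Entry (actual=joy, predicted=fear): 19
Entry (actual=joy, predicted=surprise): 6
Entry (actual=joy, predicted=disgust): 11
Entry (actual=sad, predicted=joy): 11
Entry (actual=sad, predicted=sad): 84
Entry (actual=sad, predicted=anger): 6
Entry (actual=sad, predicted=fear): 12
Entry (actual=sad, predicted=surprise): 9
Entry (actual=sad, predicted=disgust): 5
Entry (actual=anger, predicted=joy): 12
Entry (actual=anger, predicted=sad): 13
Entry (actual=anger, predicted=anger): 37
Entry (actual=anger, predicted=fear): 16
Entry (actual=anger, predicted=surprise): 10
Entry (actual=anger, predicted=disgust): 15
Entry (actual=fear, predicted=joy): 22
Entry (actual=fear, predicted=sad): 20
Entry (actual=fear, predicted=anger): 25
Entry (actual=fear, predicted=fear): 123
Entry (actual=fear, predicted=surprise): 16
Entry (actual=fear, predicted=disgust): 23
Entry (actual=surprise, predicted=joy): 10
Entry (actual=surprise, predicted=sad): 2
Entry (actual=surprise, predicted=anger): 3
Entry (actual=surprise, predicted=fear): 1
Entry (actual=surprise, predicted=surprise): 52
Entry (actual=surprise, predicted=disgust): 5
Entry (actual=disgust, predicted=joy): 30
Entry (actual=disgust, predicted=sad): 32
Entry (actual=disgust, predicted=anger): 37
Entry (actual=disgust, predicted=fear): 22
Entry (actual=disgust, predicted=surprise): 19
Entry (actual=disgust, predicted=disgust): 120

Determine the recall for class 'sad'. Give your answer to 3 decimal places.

Take TP from the diagonal, FP from the rest of the 'sad' prediction marginal, FN from the rest of the 'sad' actual marginal.
recall = TP/(TP+FN).
sad: TP=84, FN=11+6+12+9+5=43 → 84/127 = 0.6614

0.661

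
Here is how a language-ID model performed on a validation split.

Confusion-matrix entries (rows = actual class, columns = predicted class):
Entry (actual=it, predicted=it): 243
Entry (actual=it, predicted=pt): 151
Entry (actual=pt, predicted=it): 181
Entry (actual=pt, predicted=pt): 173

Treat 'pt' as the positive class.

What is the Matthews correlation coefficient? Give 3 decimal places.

MCC = (TP·TN − FP·FN) / √((TP+FP)(TP+FN)(TN+FP)(TN+FN))
Numerator = 173·243 − 151·181 = 14708
Denominator = √(324·354·394·424) = √19160654976 = 138422.0177
MCC = 14708 / 138422.0177 = 0.106

0.106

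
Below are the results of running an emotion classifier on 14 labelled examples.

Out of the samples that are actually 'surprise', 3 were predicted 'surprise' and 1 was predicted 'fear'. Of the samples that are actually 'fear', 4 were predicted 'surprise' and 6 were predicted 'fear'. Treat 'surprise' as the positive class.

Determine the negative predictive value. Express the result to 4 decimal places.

0.8571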